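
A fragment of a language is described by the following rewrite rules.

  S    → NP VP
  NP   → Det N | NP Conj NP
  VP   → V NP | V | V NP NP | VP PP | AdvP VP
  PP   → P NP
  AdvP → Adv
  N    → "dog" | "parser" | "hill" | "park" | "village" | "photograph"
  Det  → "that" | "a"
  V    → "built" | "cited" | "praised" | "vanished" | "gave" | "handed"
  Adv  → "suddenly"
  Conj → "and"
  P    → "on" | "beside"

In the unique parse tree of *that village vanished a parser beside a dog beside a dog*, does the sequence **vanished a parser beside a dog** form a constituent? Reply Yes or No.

Yes

[S [NP [Det that] [N village]] [VP [VP [VP [V vanished] [NP [Det a] [N parser]]] [PP [P beside] [NP [Det a] [N dog]]]] [PP [P beside] [NP [Det a] [N dog]]]]]
The words 'vanished a parser beside a dog' are exhaustively dominated by a single VP node (built by VP → VP PP), so they form a constituent.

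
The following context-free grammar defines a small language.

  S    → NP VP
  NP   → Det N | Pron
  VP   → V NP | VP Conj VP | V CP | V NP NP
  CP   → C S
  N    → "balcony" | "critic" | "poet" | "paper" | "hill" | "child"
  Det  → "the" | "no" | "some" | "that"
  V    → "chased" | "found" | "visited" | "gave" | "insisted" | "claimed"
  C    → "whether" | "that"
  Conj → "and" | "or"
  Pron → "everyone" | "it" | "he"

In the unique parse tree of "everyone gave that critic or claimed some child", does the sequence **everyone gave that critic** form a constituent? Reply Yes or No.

[S [NP [Pron everyone]] [VP [VP [V gave] [NP [Det that] [N critic]]] [Conj or] [VP [V claimed] [NP [Det some] [N child]]]]]
The smallest constituent containing 'everyone gave that critic' is the S spanning 'everyone gave that critic or claimed some child'; no single node in the tree dominates exactly the given words.

No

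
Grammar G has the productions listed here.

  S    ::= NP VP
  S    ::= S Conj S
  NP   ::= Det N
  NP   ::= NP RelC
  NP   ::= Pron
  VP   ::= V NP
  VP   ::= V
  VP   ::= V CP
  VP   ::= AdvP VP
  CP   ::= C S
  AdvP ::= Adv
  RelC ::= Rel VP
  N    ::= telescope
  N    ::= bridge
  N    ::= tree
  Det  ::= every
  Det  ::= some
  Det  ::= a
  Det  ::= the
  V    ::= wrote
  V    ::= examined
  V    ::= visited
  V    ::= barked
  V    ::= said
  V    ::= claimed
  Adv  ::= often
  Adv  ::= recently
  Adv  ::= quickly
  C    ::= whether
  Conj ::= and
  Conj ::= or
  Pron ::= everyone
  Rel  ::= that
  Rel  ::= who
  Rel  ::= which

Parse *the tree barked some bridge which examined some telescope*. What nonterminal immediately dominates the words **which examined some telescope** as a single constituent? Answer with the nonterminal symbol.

[S [NP [Det the] [N tree]] [VP [V barked] [NP [NP [Det some] [N bridge]] [RelC [Rel which] [VP [V examined] [NP [Det some] [N telescope]]]]]]]
The span 'which examined some telescope' is the RelC node built by RelC → Rel VP.

RelC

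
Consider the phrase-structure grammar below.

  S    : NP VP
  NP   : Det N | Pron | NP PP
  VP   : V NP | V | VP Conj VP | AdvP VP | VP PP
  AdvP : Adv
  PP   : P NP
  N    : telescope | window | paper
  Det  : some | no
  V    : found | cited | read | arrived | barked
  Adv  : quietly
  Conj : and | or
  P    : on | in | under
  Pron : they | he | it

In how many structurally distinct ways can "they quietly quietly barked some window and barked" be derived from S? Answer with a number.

3

Two of the 3 distinct bracketings:
[S [NP [Pron they]] [VP [VP [AdvP [Adv quietly]] [VP [AdvP [Adv quietly]] [VP [V barked] [NP [Det some] [N window]]]]] [Conj and] [VP [V barked]]]]
[S [NP [Pron they]] [VP [AdvP [Adv quietly]] [VP [VP [AdvP [Adv quietly]] [VP [V barked] [NP [Det some] [N window]]]] [Conj and] [VP [V barked]]]]]
The trees differ in how a recursive rule is bracketed over the same span.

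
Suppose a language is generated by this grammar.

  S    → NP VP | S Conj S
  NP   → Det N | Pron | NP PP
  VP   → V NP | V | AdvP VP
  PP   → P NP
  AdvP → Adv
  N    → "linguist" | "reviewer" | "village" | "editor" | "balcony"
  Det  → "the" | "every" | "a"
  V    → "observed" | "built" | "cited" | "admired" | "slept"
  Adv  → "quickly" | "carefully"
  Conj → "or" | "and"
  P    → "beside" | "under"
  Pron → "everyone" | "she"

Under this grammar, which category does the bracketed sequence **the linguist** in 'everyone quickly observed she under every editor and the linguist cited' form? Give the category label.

NP

S
  S
    NP
      Pron: everyone
    VP
      AdvP
        Adv: quickly
      VP
        V: observed
        NP
          NP
            Pron: she
          PP
            P: under
            NP
              Det: every
              N: editor
  Conj: and
  S
    NP
      Det: the
      N: linguist
    VP
      V: cited
The span 'the linguist' is the NP node built by NP → Det N.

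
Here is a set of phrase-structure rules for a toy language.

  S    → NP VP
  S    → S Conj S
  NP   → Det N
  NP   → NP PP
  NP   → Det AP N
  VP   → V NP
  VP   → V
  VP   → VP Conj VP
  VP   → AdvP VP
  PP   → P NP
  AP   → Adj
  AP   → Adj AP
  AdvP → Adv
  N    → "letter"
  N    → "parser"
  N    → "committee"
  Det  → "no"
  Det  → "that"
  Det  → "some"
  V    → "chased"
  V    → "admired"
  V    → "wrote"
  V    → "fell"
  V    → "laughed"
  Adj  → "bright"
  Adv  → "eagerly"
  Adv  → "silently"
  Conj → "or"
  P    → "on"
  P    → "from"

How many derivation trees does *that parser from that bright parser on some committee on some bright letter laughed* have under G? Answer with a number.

Two of the 5 distinct bracketings:
[S [NP [NP [Det that] [N parser]] [PP [P from] [NP [NP [Det that] [AP [Adj bright]] [N parser]] [PP [P on] [NP [NP [Det some] [N committee]] [PP [P on] [NP [Det some] [AP [Adj bright]] [N letter]]]]]]]] [VP [V laughed]]]
[S [NP [NP [Det that] [N parser]] [PP [P from] [NP [NP [NP [Det that] [AP [Adj bright]] [N parser]] [PP [P on] [NP [Det some] [N committee]]]] [PP [P on] [NP [Det some] [AP [Adj bright]] [N letter]]]]]] [VP [V laughed]]]
The trees differ in how a recursive rule is bracketed over the same span.

5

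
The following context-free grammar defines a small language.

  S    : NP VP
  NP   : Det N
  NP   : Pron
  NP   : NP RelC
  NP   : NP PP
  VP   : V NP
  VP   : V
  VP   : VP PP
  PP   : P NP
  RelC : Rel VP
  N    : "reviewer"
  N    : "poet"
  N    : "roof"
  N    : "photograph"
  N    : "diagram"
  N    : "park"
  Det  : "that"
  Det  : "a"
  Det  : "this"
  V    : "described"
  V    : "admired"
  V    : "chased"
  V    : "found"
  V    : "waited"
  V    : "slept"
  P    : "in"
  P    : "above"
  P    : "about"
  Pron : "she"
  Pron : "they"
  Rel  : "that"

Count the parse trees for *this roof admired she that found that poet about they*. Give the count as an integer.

4

Two of the 4 distinct bracketings:
[S [NP [Det this] [N roof]] [VP [V admired] [NP [NP [Pron she]] [RelC [Rel that] [VP [V found] [NP [NP [Det that] [N poet]] [PP [P about] [NP [Pron they]]]]]]]]]
[S [NP [Det this] [N roof]] [VP [V admired] [NP [NP [Pron she]] [RelC [Rel that] [VP [VP [V found] [NP [Det that] [N poet]]] [PP [P about] [NP [Pron they]]]]]]]]
The difference turns on whether NP → NP PP is used at the relevant span, versus an alternative expansion of NP.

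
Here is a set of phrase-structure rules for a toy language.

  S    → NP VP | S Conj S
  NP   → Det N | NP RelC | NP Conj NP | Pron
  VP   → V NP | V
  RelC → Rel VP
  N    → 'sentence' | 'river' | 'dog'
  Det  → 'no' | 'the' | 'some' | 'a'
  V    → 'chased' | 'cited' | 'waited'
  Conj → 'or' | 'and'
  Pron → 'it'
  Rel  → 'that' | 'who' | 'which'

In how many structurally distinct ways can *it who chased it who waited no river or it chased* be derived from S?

5

Two of the 5 distinct bracketings:
[S [NP [NP [Pron it]] [RelC [Rel who] [VP [V chased] [NP [NP [Pron it]] [RelC [Rel who] [VP [V waited] [NP [NP [Det no] [N river]] [Conj or] [NP [Pron it]]]]]]]]] [VP [V chased]]]
[S [NP [NP [Pron it]] [RelC [Rel who] [VP [V chased] [NP [NP [NP [Pron it]] [RelC [Rel who] [VP [V waited] [NP [Det no] [N river]]]]] [Conj or] [NP [Pron it]]]]]] [VP [V chased]]]
The trees differ in how a recursive rule is bracketed over the same span.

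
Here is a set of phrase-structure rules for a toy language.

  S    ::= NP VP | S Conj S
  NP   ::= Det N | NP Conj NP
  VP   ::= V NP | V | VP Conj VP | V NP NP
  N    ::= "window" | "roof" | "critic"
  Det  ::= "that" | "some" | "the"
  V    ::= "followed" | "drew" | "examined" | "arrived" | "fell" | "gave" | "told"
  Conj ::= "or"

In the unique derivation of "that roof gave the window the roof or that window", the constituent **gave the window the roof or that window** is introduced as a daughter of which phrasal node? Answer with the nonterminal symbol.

S
  NP
    Det: that
    N: roof
  VP
    V: gave
    NP
      Det: the
      N: window
    NP
      NP
        Det: the
        N: roof
      Conj: or
      NP
        Det: that
        N: window
The span 'gave the window the roof or that window' is the VP node built by VP → V NP NP.
Its mother is the S built by S → NP VP.

S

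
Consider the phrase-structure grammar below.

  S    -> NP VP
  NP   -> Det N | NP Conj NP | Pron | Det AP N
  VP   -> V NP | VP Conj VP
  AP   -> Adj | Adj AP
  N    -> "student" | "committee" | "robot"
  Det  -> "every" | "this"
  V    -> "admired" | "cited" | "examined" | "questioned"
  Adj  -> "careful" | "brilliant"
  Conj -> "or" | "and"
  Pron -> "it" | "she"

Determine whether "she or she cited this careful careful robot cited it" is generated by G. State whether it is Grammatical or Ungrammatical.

For S → NP VP, every NP-prefix leaves a non-VP remainder: after 'she' the remainder is not a VP; after 'she or she' the remainder is not a VP.

Ungrammatical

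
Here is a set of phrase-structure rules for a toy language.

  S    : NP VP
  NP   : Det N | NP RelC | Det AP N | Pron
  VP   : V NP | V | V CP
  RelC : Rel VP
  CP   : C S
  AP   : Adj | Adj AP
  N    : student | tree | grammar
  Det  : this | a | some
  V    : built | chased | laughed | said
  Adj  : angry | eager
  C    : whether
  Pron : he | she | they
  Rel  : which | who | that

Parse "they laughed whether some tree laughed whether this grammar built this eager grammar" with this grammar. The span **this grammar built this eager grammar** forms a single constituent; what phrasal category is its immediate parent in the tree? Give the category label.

CP

S
  NP
    Pron: they
  VP
    V: laughed
    CP
      C: whether
      S
        NP
          Det: some
          N: tree
        VP
          V: laughed
          CP
            C: whether
            S
              NP
                Det: this
                N: grammar
              VP
                V: built
                NP
                  Det: this
                  AP
                    Adj: eager
                  N: grammar
The span 'this grammar built this eager grammar' is the S node built by S → NP VP.
Its mother is the CP built by CP → C S.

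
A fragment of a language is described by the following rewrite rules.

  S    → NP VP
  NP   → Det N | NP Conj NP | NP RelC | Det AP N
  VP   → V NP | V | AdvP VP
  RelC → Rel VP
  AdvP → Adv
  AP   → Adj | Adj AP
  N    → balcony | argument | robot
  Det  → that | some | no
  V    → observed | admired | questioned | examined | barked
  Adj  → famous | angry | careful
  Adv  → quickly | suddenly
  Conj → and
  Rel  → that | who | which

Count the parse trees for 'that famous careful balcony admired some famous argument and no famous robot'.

1

[S [NP [Det that] [AP [Adj famous] [AP [Adj careful]]] [N balcony]] [VP [V admired] [NP [NP [Det some] [AP [Adj famous]] [N argument]] [Conj and] [NP [Det no] [AP [Adj famous]] [N robot]]]]]
No rule offers an alternative attachment or grouping for any span, so this is the only derivation.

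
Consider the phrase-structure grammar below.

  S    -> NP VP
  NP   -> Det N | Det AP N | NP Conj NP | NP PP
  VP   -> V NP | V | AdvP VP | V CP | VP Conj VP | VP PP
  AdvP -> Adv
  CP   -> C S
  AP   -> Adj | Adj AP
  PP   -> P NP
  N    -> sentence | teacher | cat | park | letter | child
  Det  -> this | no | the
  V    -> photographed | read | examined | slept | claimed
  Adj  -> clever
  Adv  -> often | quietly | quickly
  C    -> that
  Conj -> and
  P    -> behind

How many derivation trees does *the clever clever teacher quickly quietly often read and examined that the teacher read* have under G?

Two of the 4 distinct bracketings:
[S [NP [Det the] [AP [Adj clever] [AP [Adj clever]]] [N teacher]] [VP [AdvP [Adv quickly]] [VP [AdvP [Adv quietly]] [VP [AdvP [Adv often]] [VP [VP [V read]] [Conj and] [VP [V examined] [CP [C that] [S [NP [Det the] [N teacher]] [VP [V read]]]]]]]]]]
[S [NP [Det the] [AP [Adj clever] [AP [Adj clever]]] [N teacher]] [VP [AdvP [Adv quickly]] [VP [AdvP [Adv quietly]] [VP [VP [AdvP [Adv often]] [VP [V read]]] [Conj and] [VP [V examined] [CP [C that] [S [NP [Det the] [N teacher]] [VP [V read]]]]]]]]]
The trees differ in how a recursive rule is bracketed over the same span.

4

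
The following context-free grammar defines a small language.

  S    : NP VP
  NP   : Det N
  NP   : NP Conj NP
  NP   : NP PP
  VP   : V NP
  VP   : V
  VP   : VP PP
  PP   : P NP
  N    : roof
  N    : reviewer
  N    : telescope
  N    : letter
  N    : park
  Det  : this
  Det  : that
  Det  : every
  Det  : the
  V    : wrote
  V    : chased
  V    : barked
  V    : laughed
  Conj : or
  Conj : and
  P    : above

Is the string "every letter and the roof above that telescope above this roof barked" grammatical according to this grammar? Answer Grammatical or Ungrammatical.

S
  NP
    NP
      Det: every
      N: letter
    Conj: and
    NP
      NP
        Det: the
        N: roof
      PP
        P: above
        NP
          NP
            Det: that
            N: telescope
          PP
            P: above
            NP
              Det: this
              N: roof
  VP
    V: barked
Each bracket corresponds to one application of a listed rule, so the string is derivable from S.

Grammatical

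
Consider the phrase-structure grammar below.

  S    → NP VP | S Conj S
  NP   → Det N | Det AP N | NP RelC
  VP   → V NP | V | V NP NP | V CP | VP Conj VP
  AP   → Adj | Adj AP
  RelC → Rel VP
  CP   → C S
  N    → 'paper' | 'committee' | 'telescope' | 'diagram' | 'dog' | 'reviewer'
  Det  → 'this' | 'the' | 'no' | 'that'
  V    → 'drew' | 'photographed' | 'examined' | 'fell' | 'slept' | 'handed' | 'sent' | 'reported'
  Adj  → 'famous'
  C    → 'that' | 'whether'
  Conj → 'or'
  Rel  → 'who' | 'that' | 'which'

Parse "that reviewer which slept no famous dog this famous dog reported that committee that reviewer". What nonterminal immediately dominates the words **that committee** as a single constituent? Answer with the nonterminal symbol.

S
  NP
    NP
      Det: that
      N: reviewer
    RelC
      Rel: which
      VP
        V: slept
        NP
          Det: no
          AP
            Adj: famous
          N: dog
        NP
          Det: this
          AP
            Adj: famous
          N: dog
  VP
    V: reported
    NP
      Det: that
      N: committee
    NP
      Det: that
      N: reviewer
The span 'that committee' is the NP node built by NP → Det N.

NP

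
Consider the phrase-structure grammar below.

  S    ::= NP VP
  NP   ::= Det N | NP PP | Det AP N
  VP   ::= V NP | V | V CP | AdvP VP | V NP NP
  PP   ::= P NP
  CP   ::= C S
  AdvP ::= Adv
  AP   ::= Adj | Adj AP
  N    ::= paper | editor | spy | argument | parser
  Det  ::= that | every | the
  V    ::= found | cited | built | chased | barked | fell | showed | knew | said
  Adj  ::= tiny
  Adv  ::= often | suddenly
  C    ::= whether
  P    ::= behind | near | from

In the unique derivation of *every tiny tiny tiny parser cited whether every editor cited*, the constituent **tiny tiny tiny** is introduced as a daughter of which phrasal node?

NP

S
  NP
    Det: every
    AP
      Adj: tiny
      AP
        Adj: tiny
        AP
          Adj: tiny
    N: parser
  VP
    V: cited
    CP
      C: whether
      S
        NP
          Det: every
          N: editor
        VP
          V: cited
The span 'tiny tiny tiny' is the AP node built by AP → Adj AP.
Its mother is the NP built by NP → Det AP N.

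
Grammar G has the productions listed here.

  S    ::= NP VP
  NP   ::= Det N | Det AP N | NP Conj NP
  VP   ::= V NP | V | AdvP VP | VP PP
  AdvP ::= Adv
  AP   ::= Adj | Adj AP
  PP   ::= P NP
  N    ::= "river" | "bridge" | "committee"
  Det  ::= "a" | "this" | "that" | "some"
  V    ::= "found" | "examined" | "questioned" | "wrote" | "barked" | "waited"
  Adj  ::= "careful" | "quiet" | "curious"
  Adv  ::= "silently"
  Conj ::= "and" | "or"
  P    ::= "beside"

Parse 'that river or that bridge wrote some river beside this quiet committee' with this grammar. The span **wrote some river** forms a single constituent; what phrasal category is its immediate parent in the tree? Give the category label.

[S [NP [NP [Det that] [N river]] [Conj or] [NP [Det that] [N bridge]]] [VP [VP [V wrote] [NP [Det some] [N river]]] [PP [P beside] [NP [Det this] [AP [Adj quiet]] [N committee]]]]]
The span 'wrote some river' is the VP node built by VP → V NP.
Its mother is the VP built by VP → VP PP.

VP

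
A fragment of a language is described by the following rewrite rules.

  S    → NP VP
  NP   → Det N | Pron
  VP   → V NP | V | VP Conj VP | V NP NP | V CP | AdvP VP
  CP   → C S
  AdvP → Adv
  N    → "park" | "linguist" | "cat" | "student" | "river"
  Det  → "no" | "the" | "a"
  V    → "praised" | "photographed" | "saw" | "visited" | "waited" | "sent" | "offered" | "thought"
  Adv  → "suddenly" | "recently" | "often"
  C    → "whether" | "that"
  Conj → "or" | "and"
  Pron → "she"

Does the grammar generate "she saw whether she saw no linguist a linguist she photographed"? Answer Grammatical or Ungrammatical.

For S → NP VP, the only prefix that parses as NP is 'she', but the remainder 'saw whether she saw no linguist a linguist she photographed' is not a VP under these rules.

Ungrammatical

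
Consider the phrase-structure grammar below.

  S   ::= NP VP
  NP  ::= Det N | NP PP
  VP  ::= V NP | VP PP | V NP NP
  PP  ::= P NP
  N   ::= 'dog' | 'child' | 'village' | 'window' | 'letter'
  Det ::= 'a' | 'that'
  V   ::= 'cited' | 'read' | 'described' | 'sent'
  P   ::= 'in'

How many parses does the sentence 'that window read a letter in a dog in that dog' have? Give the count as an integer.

5

Two of the 5 distinct bracketings:
[S [NP [Det that] [N window]] [VP [V read] [NP [NP [Det a] [N letter]] [PP [P in] [NP [NP [Det a] [N dog]] [PP [P in] [NP [Det that] [N dog]]]]]]]]
[S [NP [Det that] [N window]] [VP [V read] [NP [NP [NP [Det a] [N letter]] [PP [P in] [NP [Det a] [N dog]]]] [PP [P in] [NP [Det that] [N dog]]]]]]
The trees differ in how a recursive rule is bracketed over the same span.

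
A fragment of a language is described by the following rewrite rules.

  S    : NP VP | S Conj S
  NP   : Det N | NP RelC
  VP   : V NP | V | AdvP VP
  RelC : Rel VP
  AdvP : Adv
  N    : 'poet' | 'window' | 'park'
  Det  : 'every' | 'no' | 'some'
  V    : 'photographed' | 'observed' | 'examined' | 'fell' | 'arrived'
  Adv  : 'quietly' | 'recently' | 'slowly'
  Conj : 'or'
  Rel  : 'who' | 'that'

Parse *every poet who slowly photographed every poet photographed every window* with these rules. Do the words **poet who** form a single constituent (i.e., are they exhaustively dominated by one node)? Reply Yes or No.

[S [NP [NP [Det every] [N poet]] [RelC [Rel who] [VP [AdvP [Adv slowly]] [VP [V photographed] [NP [Det every] [N poet]]]]]] [VP [V photographed] [NP [Det every] [N window]]]]
The smallest constituent containing 'poet who' is the NP spanning 'every poet who slowly photographed every poet'; no single node in the tree dominates exactly the given words.

No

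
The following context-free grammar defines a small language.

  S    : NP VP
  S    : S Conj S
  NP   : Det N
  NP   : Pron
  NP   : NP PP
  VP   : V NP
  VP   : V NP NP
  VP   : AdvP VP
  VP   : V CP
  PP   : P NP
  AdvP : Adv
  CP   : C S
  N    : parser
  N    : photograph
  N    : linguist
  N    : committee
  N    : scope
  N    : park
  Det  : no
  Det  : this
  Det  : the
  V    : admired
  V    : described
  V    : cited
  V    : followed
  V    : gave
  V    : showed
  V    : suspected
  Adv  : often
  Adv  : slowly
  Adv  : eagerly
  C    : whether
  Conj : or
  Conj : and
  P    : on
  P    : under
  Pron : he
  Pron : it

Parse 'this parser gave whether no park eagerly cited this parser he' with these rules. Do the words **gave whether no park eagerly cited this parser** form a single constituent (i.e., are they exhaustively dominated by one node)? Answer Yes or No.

[S [NP [Det this] [N parser]] [VP [V gave] [CP [C whether] [S [NP [Det no] [N park]] [VP [AdvP [Adv eagerly]] [VP [V cited] [NP [Det this] [N parser]] [NP [Pron he]]]]]]]]
The smallest constituent containing 'gave whether no park eagerly cited this parser' is the VP spanning 'gave whether no park eagerly cited this parser he'; no single node in the tree dominates exactly the given words.

No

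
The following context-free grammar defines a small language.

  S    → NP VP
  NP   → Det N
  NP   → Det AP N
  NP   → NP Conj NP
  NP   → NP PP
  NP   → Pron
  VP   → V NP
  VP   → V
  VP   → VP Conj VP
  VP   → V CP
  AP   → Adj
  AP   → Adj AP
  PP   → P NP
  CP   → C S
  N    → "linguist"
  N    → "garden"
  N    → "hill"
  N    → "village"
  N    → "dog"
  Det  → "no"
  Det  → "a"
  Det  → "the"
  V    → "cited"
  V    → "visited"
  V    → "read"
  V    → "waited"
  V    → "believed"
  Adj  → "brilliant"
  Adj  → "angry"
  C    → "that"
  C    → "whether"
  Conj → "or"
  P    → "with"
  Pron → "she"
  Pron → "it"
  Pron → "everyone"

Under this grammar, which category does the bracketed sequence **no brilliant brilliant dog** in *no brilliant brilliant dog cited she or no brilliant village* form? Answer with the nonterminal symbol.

NP

S
  NP
    Det: no
    AP
      Adj: brilliant
      AP
        Adj: brilliant
    N: dog
  VP
    V: cited
    NP
      NP
        Pron: she
      Conj: or
      NP
        Det: no
        AP
          Adj: brilliant
        N: village
The span 'no brilliant brilliant dog' is the NP node built by NP → Det AP N.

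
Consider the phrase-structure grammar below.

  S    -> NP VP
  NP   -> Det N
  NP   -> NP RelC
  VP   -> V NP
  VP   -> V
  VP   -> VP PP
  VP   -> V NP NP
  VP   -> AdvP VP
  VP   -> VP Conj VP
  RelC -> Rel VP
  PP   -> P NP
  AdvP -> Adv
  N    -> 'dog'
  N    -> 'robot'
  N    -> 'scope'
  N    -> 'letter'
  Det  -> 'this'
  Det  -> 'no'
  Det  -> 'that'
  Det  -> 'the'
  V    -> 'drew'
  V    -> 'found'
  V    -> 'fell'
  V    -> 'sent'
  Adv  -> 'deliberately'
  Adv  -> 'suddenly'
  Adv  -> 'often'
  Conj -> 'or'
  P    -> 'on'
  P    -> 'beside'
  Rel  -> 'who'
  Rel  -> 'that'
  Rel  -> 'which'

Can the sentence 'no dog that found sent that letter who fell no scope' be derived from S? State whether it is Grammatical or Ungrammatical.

Grammatical

S
  NP
    NP
      Det: no
      N: dog
    RelC
      Rel: that
      VP
        V: found
  VP
    V: sent
    NP
      NP
        Det: that
        N: letter
      RelC
        Rel: who
        VP
          V: fell
          NP
            Det: no
            N: scope
Every word is introduced by a lexical rule and the phrasal rules combine the resulting categories into a single S.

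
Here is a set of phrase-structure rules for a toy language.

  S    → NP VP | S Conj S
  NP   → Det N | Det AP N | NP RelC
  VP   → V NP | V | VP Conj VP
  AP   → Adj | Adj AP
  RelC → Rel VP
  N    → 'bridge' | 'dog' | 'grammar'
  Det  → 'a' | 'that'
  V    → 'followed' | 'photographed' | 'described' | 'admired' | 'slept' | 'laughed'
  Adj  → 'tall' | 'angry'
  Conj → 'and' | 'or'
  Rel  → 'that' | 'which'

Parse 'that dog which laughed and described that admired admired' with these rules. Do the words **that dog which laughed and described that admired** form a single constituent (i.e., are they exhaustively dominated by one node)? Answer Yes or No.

Yes

[S [NP [NP [NP [Det that] [N dog]] [RelC [Rel which] [VP [VP [V laughed]] [Conj and] [VP [V described]]]]] [RelC [Rel that] [VP [V admired]]]] [VP [V admired]]]
The words 'that dog which laughed and described that admired' are exhaustively dominated by a single NP node (built by NP → NP RelC), so they form a constituent.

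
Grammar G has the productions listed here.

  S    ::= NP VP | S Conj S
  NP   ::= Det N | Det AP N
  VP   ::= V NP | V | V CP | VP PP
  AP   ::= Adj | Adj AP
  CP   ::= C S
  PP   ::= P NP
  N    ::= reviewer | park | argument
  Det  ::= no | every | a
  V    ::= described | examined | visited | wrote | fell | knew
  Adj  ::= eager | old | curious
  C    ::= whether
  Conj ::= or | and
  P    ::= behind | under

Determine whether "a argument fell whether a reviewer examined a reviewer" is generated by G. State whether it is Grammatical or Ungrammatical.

[S [NP [Det a] [N argument]] [VP [V fell] [CP [C whether] [S [NP [Det a] [N reviewer]] [VP [V examined] [NP [Det a] [N reviewer]]]]]]]
The bracketing above is licensed at every node by one of the given productions, with S at the root.

Grammatical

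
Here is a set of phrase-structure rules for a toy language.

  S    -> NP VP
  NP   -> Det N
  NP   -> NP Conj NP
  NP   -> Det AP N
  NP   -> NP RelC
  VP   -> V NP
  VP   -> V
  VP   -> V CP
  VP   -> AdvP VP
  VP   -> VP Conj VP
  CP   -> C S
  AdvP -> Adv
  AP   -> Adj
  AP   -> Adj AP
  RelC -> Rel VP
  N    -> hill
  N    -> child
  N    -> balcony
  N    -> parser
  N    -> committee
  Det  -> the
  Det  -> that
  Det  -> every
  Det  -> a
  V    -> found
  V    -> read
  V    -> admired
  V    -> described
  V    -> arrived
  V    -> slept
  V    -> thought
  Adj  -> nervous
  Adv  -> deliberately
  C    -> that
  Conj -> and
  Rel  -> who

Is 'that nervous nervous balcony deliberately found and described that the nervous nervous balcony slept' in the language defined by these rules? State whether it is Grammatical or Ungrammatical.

[S [NP [Det that] [AP [Adj nervous] [AP [Adj nervous]]] [N balcony]] [VP [AdvP [Adv deliberately]] [VP [VP [V found]] [Conj and] [VP [V described] [CP [C that] [S [NP [Det the] [AP [Adj nervous] [AP [Adj nervous]]] [N balcony]] [VP [V slept]]]]]]]]
Each bracket corresponds to one application of a listed rule, so the string is derivable from S.

Grammatical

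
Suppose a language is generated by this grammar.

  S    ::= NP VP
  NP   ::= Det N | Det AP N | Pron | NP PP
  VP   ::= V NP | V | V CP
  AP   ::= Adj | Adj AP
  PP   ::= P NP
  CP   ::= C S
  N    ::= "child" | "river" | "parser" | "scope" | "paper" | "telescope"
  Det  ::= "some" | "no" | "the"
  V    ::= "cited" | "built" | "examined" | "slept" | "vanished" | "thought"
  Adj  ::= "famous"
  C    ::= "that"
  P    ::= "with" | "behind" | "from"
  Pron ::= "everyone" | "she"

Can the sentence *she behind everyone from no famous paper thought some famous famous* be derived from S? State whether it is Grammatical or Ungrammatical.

Ungrammatical

For S → NP VP, every NP-prefix leaves a non-VP remainder: after 'she' the remainder is not a VP; after 'she behind everyone' the remainder is not a VP; after 'she behind everyone from no famous paper' the remainder is not a VP.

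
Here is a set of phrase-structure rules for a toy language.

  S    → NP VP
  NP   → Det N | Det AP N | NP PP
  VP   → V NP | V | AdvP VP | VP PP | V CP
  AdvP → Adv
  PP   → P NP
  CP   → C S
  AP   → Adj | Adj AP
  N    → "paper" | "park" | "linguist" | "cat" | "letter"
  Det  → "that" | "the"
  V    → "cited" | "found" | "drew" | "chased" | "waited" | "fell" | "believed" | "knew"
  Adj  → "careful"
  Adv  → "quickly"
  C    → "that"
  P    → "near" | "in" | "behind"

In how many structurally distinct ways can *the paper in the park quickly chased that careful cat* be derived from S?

1

[S [NP [NP [Det the] [N paper]] [PP [P in] [NP [Det the] [N park]]]] [VP [AdvP [Adv quickly]] [VP [V chased] [NP [Det that] [AP [Adj careful]] [N cat]]]]]
No rule offers an alternative attachment or grouping for any span, so this is the only derivation.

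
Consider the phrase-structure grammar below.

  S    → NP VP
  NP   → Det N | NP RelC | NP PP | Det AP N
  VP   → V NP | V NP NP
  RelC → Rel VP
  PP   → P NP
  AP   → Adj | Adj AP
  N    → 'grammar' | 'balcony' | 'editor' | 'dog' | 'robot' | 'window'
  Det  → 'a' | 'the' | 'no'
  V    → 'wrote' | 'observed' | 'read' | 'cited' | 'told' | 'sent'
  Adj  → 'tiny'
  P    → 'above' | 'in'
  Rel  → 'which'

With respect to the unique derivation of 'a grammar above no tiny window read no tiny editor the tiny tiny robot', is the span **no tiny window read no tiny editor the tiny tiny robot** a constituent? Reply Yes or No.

[S [NP [NP [Det a] [N grammar]] [PP [P above] [NP [Det no] [AP [Adj tiny]] [N window]]]] [VP [V read] [NP [Det no] [AP [Adj tiny]] [N editor]] [NP [Det the] [AP [Adj tiny] [AP [Adj tiny]]] [N robot]]]]
The smallest constituent containing 'no tiny window read no tiny editor the tiny tiny robot' is the S spanning 'a grammar above no tiny window read no tiny editor the tiny tiny robot'; no single node in the tree dominates exactly the given words.

No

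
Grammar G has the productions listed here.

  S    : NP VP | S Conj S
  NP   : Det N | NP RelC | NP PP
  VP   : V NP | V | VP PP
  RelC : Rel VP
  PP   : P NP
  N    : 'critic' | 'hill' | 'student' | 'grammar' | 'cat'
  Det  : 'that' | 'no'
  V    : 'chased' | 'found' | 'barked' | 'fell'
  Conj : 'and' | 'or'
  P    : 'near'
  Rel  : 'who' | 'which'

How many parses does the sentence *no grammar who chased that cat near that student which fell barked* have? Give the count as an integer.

Two of the 7 distinct bracketings:
[S [NP [NP [Det no] [N grammar]] [RelC [Rel who] [VP [V chased] [NP [NP [NP [Det that] [N cat]] [PP [P near] [NP [Det that] [N student]]]] [RelC [Rel which] [VP [V fell]]]]]]] [VP [V barked]]]
[S [NP [NP [Det no] [N grammar]] [RelC [Rel who] [VP [V chased] [NP [NP [Det that] [N cat]] [PP [P near] [NP [NP [Det that] [N student]] [RelC [Rel which] [VP [V fell]]]]]]]]] [VP [V barked]]]
The trees differ in how a recursive rule is bracketed over the same span.

7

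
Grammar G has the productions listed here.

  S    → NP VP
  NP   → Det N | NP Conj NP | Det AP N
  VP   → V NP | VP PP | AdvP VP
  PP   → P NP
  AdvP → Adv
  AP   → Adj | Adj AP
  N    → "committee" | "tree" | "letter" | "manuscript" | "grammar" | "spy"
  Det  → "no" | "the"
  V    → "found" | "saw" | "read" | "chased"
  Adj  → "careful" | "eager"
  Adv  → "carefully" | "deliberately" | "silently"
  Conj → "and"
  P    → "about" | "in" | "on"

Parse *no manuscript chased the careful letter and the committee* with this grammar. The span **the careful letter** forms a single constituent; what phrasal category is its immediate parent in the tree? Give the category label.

S
  NP
    Det: no
    N: manuscript
  VP
    V: chased
    NP
      NP
        Det: the
        AP
          Adj: careful
        N: letter
      Conj: and
      NP
        Det: the
        N: committee
The span 'the careful letter' is the NP node built by NP → Det AP N.
Its mother is the NP built by NP → NP Conj NP.

NP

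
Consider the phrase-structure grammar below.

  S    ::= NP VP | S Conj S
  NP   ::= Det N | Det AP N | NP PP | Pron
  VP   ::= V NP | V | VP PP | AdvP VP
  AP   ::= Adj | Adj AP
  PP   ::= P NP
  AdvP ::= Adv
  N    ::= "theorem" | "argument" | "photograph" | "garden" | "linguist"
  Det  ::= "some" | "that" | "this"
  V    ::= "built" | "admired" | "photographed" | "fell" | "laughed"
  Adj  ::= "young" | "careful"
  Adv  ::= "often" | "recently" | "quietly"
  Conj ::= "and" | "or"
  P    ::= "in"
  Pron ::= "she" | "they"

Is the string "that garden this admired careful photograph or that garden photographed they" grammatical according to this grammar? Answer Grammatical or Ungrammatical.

Ungrammatical

An N word can never sit immediately before a Det word in any string this grammar generates, so the substring 'garden this' rules out a derivation.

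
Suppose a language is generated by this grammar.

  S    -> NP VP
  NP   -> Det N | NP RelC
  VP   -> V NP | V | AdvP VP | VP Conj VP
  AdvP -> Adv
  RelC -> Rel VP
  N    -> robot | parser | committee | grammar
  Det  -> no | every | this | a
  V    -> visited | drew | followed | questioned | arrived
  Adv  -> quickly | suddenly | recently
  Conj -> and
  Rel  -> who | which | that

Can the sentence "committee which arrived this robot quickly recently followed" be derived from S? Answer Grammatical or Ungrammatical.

For S → NP VP, no prefix of the string parses as an NP.

Ungrammatical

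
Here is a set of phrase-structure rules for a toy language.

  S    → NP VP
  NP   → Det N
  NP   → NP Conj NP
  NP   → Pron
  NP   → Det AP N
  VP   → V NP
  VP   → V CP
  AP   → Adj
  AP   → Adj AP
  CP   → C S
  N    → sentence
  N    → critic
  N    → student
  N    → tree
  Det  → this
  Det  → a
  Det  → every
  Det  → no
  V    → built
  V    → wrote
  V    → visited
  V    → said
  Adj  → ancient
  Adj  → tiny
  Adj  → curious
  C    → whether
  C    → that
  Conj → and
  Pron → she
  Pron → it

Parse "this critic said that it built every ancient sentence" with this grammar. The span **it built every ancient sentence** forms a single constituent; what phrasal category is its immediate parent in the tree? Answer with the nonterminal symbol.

CP

S
  NP
    Det: this
    N: critic
  VP
    V: said
    CP
      C: that
      S
        NP
          Pron: it
        VP
          V: built
          NP
            Det: every
            AP
              Adj: ancient
            N: sentence
The span 'it built every ancient sentence' is the S node built by S → NP VP.
Its mother is the CP built by CP → C S.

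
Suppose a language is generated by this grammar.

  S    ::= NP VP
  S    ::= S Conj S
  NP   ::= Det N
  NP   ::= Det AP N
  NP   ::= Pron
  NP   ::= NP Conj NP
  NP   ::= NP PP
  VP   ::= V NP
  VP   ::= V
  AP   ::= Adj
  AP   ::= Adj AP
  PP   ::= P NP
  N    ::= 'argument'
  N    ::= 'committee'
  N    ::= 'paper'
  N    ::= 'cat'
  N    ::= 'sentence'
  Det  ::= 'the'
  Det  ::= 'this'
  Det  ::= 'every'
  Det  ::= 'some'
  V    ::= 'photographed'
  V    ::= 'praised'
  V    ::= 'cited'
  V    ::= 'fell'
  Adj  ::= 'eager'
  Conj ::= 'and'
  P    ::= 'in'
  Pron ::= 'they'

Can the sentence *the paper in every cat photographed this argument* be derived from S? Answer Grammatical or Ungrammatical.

Grammatical

S
  NP
    NP
      Det: the
      N: paper
    PP
      P: in
      NP
        Det: every
        N: cat
  VP
    V: photographed
    NP
      Det: this
      N: argument
Every word is introduced by a lexical rule and the phrasal rules combine the resulting categories into a single S.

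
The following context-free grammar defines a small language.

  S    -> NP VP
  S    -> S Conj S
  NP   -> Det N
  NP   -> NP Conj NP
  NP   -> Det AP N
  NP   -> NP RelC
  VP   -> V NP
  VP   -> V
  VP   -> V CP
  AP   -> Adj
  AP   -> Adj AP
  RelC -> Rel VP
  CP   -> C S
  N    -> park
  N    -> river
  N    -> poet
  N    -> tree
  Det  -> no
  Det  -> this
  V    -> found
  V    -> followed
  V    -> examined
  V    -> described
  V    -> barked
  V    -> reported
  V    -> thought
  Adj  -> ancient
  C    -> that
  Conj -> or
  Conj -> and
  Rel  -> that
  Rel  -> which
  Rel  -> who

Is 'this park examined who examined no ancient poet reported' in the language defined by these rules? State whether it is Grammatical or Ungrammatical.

For S → NP VP, the only prefix that parses as NP is 'this park', but the remainder 'examined who examined no ancient poet reported' is not a VP under these rules. The alternative S rule S → S Conj S likewise has no satisfying split.

Ungrammatical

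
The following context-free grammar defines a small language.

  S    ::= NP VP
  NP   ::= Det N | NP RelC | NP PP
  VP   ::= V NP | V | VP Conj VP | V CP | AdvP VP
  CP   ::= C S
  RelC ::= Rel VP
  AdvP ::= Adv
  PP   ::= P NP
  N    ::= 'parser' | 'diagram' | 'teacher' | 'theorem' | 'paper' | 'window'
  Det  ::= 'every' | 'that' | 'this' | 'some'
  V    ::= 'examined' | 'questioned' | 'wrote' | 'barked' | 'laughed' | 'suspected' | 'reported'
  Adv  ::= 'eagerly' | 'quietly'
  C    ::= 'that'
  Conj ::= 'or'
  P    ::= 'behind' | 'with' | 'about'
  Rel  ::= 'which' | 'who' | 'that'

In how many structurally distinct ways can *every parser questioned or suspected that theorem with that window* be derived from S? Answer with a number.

[S [NP [Det every] [N parser]] [VP [VP [V questioned]] [Conj or] [VP [V suspected] [NP [NP [Det that] [N theorem]] [PP [P with] [NP [Det that] [N window]]]]]]]
No rule offers an alternative attachment or grouping for any span, so this is the only derivation.

1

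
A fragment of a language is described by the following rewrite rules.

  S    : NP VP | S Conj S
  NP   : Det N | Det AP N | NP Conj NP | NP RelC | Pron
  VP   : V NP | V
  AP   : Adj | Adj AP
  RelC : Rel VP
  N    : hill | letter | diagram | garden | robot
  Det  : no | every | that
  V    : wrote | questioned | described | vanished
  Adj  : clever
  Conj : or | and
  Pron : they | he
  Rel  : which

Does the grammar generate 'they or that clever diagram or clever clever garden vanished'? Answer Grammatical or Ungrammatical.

Ungrammatical

A Conj word can never sit immediately before an Adj word in any string this grammar generates, so the substring 'or clever' rules out a derivation.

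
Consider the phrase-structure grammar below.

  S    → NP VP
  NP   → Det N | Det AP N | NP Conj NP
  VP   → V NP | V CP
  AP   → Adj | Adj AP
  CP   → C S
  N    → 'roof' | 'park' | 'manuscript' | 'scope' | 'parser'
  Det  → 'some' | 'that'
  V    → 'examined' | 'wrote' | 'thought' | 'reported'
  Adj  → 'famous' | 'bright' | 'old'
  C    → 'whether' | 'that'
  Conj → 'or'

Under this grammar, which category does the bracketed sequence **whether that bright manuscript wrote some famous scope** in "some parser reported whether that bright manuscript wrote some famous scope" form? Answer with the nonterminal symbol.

CP

[S [NP [Det some] [N parser]] [VP [V reported] [CP [C whether] [S [NP [Det that] [AP [Adj bright]] [N manuscript]] [VP [V wrote] [NP [Det some] [AP [Adj famous]] [N scope]]]]]]]
The span 'whether that bright manuscript wrote some famous scope' is the CP node built by CP → C S.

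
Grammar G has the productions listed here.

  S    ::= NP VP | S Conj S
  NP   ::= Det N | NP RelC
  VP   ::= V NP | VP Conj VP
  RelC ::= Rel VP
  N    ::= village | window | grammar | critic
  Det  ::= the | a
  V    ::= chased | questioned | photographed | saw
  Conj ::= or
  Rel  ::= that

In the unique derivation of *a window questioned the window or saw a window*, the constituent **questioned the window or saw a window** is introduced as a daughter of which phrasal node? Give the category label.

S

S
  NP
    Det: a
    N: window
  VP
    VP
      V: questioned
      NP
        Det: the
        N: window
    Conj: or
    VP
      V: saw
      NP
        Det: a
        N: window
The span 'questioned the window or saw a window' is the VP node built by VP → VP Conj VP.
Its mother is the S built by S → NP VP.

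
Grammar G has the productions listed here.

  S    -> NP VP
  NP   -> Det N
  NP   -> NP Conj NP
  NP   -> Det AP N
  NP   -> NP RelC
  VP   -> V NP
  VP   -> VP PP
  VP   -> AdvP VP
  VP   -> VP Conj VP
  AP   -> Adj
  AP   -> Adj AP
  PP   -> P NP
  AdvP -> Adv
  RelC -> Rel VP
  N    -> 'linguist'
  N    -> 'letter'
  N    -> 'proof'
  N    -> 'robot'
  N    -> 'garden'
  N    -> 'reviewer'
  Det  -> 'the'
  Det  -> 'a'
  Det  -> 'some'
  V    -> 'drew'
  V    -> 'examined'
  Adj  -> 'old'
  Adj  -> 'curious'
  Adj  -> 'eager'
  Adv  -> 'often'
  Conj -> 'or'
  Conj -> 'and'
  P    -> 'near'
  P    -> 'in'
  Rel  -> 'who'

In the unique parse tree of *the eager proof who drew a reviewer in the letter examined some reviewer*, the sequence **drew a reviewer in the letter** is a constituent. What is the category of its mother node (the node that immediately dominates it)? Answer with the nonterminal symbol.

RelC

S
  NP
    NP
      Det: the
      AP
        Adj: eager
      N: proof
    RelC
      Rel: who
      VP
        VP
          V: drew
          NP
            Det: a
            N: reviewer
        PP
          P: in
          NP
            Det: the
            N: letter
  VP
    V: examined
    NP
      Det: some
      N: reviewer
The span 'drew a reviewer in the letter' is the VP node built by VP → VP PP.
Its mother is the RelC built by RelC → Rel VP.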